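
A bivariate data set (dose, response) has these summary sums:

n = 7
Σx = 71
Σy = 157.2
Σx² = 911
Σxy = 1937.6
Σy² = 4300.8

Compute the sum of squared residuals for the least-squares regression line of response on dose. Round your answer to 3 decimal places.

153.599

Sxx = Σx² − (Σx)²/n = 911 − 720.142857 = 190.857143
Sxy = Σxy − (Σx)(Σy)/n = 1937.6 − 1594.457143 = 343.142857
Syy = Σy² − (Σy)²/n = 4300.8 − 3530.262857 = 770.537143
b = Sxy/Sxx = 343.142857/190.857143 = 1.797904
SSE = Syy − b·Sxy = 770.537143 − 1.797904·343.142857 = 153.599162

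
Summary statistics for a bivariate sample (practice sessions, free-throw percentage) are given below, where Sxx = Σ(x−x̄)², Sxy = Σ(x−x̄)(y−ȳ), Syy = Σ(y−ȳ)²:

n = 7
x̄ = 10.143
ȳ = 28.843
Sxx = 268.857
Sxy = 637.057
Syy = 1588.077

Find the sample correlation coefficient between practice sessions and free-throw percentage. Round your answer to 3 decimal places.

0.975

r = Sxy/√(Sxx·Syy) = 637.057/√(426965.617989) = 637.057/653.426062 = 0.974949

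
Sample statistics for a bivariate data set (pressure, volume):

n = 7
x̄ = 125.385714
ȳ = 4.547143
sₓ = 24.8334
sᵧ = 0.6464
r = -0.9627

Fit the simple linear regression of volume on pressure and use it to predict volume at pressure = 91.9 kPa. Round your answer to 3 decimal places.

5.386

b = r · sᵧ/sₓ = -0.9627 · 0.6464/24.8334 = -0.025059
a = ȳ − b·x̄ = 4.547143 − (-0.025059)·125.385714 = 7.689129
ŷ(91.9) = a + b·91.9 = 7.689129 + (-0.025059)·91.9 = 5.386247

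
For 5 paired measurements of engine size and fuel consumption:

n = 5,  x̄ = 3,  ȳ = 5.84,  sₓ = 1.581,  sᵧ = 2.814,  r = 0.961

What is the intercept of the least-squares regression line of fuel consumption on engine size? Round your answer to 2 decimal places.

b = r · sᵧ/sₓ = 0.961 · 2.814/1.581 = 1.710471
a = ȳ − b·x̄ = 5.84 − 1.710471·3 = 0.708588

0.71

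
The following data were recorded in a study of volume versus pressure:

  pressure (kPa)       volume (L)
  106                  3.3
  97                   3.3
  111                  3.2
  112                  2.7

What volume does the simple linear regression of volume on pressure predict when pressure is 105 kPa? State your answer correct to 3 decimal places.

3.165

n = 4, Σx = 426, Σy = 12.5, Σxy = 1327.5, Σx² = 45510
Sxx = Σx² − (Σx)²/n = 45510 − 45369 = 141
Sxy = Σxy − (Σx)(Σy)/n = 1327.5 − 1331.25 = -3.75
b = Sxy/Sxx = -3.75/141 = -0.026596
a = ȳ − b·x̄ = 3.125 − (-0.026596)·106.5 = 5.957447
ŷ(105) = a + b·105 = 5.957447 + (-0.026596)·105 = 3.164894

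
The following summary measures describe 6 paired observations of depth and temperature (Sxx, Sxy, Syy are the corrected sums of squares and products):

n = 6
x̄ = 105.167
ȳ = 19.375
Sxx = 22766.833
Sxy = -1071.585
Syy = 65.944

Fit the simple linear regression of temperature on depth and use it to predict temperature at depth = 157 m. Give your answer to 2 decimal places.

16.94

b = Sxy/Sxx = -1071.585/22766.833 = -0.047068
a = ȳ − b·x̄ = 19.375 − (-0.047068)·105.167 = 24.324981
ŷ(157) = a + b·157 = 24.324981 + (-0.047068)·157 = 16.935334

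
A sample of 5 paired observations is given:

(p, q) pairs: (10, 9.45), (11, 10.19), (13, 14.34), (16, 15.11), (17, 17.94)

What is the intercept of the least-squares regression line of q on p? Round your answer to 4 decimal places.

n = 5, Σx = 67, Σy = 67.03, Σxy = 939.75, Σx² = 935
Sxx = Σx² − (Σx)²/n = 935 − 897.8 = 37.2
Sxy = Σxy − (Σx)(Σy)/n = 939.75 − 898.202 = 41.548
b = Sxy/Sxx = 41.548/37.2 = 1.116882
a = ȳ − b·x̄ = 13.406 − 1.116882·13.4 = -1.560215

-1.5602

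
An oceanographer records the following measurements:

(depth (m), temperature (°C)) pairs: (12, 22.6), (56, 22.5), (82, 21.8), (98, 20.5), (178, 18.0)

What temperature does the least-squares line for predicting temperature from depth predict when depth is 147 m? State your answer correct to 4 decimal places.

19.2327

n = 5, Σx = 426, Σy = 105.4, Σxy = 8531.8, Σx² = 51292
Sxx = Σx² − (Σx)²/n = 51292 − 36295.2 = 14996.8
Sxy = Σxy − (Σx)(Σy)/n = 8531.8 − 8980.08 = -448.28
b = Sxy/Sxx = -448.28/14996.8 = -0.029892
a = ȳ − b·x̄ = 21.08 − (-0.029892)·85.2 = 23.626774
ŷ(147) = a + b·147 = 23.626774 + (-0.029892)·147 = 19.232692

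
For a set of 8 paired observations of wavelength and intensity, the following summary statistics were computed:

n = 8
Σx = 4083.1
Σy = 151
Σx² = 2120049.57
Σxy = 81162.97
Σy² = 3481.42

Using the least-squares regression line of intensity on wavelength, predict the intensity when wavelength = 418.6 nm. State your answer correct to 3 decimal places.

Sxx = Σx² − (Σx)²/n = 2120049.57 − 2083963.20125 = 36086.36875
Sxy = Σxy − (Σx)(Σy)/n = 81162.97 − 77068.5125 = 4094.4575
b = Sxy/Sxx = 4094.4575/36086.36875 = 0.113463
a = ȳ − b·x̄ = 18.875 − 0.113463·510.3875 = -39.034953
ŷ(418.6) = a + b·418.6 = -39.034953 + 0.113463·418.6 = 8.460541

8.461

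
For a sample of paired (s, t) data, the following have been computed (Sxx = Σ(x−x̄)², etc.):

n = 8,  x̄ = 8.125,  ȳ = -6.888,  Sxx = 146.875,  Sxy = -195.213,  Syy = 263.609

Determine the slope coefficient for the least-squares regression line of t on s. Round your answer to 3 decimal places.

-1.329

b = Sxy/Sxx = -195.213/146.875 = -1.329110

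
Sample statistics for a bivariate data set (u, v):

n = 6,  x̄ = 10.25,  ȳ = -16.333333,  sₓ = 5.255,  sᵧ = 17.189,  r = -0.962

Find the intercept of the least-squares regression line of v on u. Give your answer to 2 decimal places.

15.92

b = r · sᵧ/sₓ = -0.962 · 17.189/5.255 = -3.146683
a = ȳ − b·x̄ = -16.333333 − (-3.146683)·10.25 = 15.920165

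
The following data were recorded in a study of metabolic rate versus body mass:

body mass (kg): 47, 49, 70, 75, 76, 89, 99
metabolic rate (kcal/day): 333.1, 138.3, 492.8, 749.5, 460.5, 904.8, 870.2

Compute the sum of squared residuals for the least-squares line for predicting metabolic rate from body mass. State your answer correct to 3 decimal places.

n = 7, Σx = 505, Σy = 3949.2, Σxy = 314815.9, Σx² = 38633, Σy² = 2722655.92
Sxx = Σx² − (Σx)²/n = 38633 − 36432.142857 = 2200.857143
Sxy = Σxy − (Σx)(Σy)/n = 314815.9 − 284906.571429 = 29909.328571
Syy = Σy² − (Σy)²/n = 2722655.92 − 2228025.805714 = 494630.114286
b = Sxy/Sxx = 29909.328571/2200.857143 = 13.589855
SSE = Syy − b·Sxy = 494630.114286 − 13.589855·29909.328571 = 88166.687753

88166.688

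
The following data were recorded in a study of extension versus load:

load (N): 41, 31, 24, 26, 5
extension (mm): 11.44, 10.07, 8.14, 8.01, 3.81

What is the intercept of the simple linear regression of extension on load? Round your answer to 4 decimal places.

2.7779

n = 5, Σx = 127, Σy = 41.47, Σxy = 1203.88, Σx² = 3919
Sxx = Σx² − (Σx)²/n = 3919 − 3225.8 = 693.2
Sxy = Σxy − (Σx)(Σy)/n = 1203.88 − 1053.338 = 150.542
b = Sxy/Sxx = 150.542/693.2 = 0.217170
a = ȳ − b·x̄ = 8.294 − 0.217170·25.4 = 2.777891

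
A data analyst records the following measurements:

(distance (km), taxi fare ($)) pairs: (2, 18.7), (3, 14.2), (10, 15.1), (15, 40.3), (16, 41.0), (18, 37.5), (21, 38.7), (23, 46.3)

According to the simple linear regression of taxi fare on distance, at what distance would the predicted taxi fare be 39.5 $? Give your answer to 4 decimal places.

n = 8, Σx = 108, Σy = 251.8, Σxy = 4044.1, Σx² = 1888
Sxx = Σx² − (Σx)²/n = 1888 − 1458 = 430
Sxy = Σxy − (Σx)(Σy)/n = 4044.1 − 3399.3 = 644.8
b = Sxy/Sxx = 644.8/430 = 1.499535
a = ȳ − b·x̄ = 31.475 − 1.499535·13.5 = 11.231279
Set a + b·x = 39.5: x = (39.5 − 11.231279) / 1.499535 = 18.851659

18.8517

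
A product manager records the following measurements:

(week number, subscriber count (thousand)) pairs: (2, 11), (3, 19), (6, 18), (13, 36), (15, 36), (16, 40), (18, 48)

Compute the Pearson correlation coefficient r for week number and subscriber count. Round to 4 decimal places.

0.9780

n = 7, Σx = 73, Σy = 208, Σxy = 2699, Σx² = 1023, Σy² = 7302
Sxx = Σx² − (Σx)²/n = 1023 − 761.285714 = 261.714286
Sxy = Σxy − (Σx)(Σy)/n = 2699 − 2169.142857 = 529.857143
Syy = Σy² − (Σy)²/n = 7302 − 6180.571429 = 1121.428571
r = Sxy/√(Sxx·Syy) = 529.857143/√(293493.877551) = 529.857143/541.750752 = 0.978046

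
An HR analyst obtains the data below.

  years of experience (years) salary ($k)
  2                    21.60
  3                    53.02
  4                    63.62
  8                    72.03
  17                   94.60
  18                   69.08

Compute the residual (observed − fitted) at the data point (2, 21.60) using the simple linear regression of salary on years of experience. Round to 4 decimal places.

-23.9177

n = 6, Σx = 52, Σy = 373.95, Σxy = 3884.62, Σx² = 706
Sxx = Σx² − (Σx)²/n = 706 − 450.666667 = 255.333333
Sxy = Σxy − (Σx)(Σy)/n = 3884.62 − 3240.9 = 643.72
b = Sxy/Sxx = 643.72/255.333333 = 2.521097
a = ȳ − b·x̄ = 62.325 − 2.521097·8.666667 = 40.475496
ŷ(2) = 40.475496 + 2.521097·2 = 45.517689
residual = y − ŷ = 21.60 − 45.517689 = -23.917689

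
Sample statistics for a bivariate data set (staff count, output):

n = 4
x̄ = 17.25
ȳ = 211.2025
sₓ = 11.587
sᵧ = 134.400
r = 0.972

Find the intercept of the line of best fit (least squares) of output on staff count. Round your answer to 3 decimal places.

16.719

b = r · sᵧ/sₓ = 0.972 · 134.4/11.587 = 11.274428
a = ȳ − b·x̄ = 211.2025 − 11.274428·17.25 = 16.718613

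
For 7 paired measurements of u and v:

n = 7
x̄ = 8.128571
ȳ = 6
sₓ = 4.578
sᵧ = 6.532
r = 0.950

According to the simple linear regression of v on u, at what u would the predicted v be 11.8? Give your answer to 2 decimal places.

b = r · sᵧ/sₓ = 0.95 · 6.532/4.578 = 1.355483
a = ȳ − b·x̄ = 6 − 1.355483·8.128571 = -5.018138
Set a + b·x = 11.8: x = (11.8 − (-5.018138)) / 1.355483 = 12.407489

12.41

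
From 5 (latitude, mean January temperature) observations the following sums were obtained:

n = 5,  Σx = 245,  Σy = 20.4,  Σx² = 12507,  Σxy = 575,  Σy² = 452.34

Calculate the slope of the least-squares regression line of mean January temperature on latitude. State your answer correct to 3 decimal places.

Sxx = Σx² − (Σx)²/n = 12507 − 12005 = 502
Sxy = Σxy − (Σx)(Σy)/n = 575 − 999.6 = -424.6
b = Sxy/Sxx = -424.6/502 = -0.845817

-0.846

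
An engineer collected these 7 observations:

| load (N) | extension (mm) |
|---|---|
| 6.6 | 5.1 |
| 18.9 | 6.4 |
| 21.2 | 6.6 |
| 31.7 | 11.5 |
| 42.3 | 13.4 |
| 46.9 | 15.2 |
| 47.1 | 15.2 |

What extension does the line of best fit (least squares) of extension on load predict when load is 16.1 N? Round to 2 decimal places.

n = 7, Σx = 214.7, Σy = 73.4, Σxy = 2654.71, Σx² = 8062.41
Sxx = Σx² − (Σx)²/n = 8062.41 − 6585.155714 = 1477.254286
Sxy = Σxy − (Σx)(Σy)/n = 2654.71 − 2251.282857 = 403.427143
b = Sxy/Sxx = 403.427143/1477.254286 = 0.273093
a = ȳ − b·x̄ = 10.485714 − 0.273093·30.671429 = 2.109576
ŷ(16.1) = a + b·16.1 = 2.109576 + 0.273093·16.1 = 6.506366

6.51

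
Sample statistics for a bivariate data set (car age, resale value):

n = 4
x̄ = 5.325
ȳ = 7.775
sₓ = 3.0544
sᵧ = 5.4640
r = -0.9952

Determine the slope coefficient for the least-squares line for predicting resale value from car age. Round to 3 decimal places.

-1.780

b = r · sᵧ/sₓ = -0.9952 · 5.464/3.0544 = -1.780308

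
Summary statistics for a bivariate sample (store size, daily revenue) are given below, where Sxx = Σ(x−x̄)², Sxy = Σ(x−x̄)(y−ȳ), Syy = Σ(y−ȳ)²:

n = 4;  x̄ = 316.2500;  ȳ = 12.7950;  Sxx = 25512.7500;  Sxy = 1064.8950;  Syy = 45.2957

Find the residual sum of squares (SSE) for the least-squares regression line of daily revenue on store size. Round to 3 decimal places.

0.847

b = Sxy/Sxx = 1064.895/25512.75 = 0.041740
SSE = Syy − b·Sxy = 45.2957 − 0.041740·1064.895 = 0.847283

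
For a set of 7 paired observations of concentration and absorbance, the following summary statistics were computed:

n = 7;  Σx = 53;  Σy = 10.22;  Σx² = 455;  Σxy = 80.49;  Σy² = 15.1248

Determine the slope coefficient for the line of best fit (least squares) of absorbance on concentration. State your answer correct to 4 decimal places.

Sxx = Σx² − (Σx)²/n = 455 − 401.285714 = 53.714286
Sxy = Σxy − (Σx)(Σy)/n = 80.49 − 77.38 = 3.11
b = Sxy/Sxx = 3.11/53.714286 = 0.057899

0.0579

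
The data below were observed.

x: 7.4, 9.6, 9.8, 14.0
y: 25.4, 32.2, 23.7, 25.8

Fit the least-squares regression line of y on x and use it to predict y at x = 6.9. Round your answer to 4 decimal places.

n = 4, Σx = 40.8, Σy = 107.1, Σxy = 1090.54, Σx² = 438.96
Sxx = Σx² − (Σx)²/n = 438.96 − 416.16 = 22.8
Sxy = Σxy − (Σx)(Σy)/n = 1090.54 − 1092.42 = -1.88
b = Sxy/Sxx = -1.88/22.8 = -0.082456
a = ȳ − b·x̄ = 26.775 − (-0.082456)·10.2 = 27.616053
ŷ(6.9) = a + b·6.9 = 27.616053 + (-0.082456)·6.9 = 27.047105

27.0471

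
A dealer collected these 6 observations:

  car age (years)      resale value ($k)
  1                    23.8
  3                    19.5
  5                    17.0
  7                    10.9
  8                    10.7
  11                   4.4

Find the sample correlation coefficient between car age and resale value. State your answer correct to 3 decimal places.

n = 6, Σx = 35, Σy = 86.3, Σxy = 377.6, Σx² = 269, Σy² = 1488.35
Sxx = Σx² − (Σx)²/n = 269 − 204.166667 = 64.833333
Sxy = Σxy − (Σx)(Σy)/n = 377.6 − 503.416667 = -125.816667
Syy = Σy² − (Σy)²/n = 1488.35 − 1241.281667 = 247.068333
r = Sxy/√(Sxx·Syy) = -125.816667/√(16018.263611) = -125.816667/126.563279 = -0.994101

-0.994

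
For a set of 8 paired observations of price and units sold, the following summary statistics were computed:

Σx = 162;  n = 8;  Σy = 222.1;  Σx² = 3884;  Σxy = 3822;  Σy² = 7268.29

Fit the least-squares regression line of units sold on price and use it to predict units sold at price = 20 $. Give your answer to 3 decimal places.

Sxx = Σx² − (Σx)²/n = 3884 − 3280.5 = 603.5
Sxy = Σxy − (Σx)(Σy)/n = 3822 − 4497.525 = -675.525
b = Sxy/Sxx = -675.525/603.5 = -1.119345
a = ȳ − b·x̄ = 27.7625 − (-1.119345)·20.25 = 50.429246
ŷ(20) = a + b·20 = 50.429246 + (-1.119345)·20 = 28.042336

28.042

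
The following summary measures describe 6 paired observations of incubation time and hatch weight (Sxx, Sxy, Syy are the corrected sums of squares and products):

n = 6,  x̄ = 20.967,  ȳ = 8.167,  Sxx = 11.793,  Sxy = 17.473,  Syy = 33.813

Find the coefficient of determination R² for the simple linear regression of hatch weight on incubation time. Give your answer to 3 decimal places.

R² = Sxy²/(Sxx·Syy) = (17.473)²/(11.793·33.813) = 0.765644

0.766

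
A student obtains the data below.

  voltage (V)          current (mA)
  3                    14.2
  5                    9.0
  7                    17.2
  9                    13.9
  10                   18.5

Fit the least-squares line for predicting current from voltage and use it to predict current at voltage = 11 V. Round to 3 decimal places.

n = 5, Σx = 34, Σy = 72.8, Σxy = 518.1, Σx² = 264
Sxx = Σx² − (Σx)²/n = 264 − 231.2 = 32.8
Sxy = Σxy − (Σx)(Σy)/n = 518.1 − 495.04 = 23.06
b = Sxy/Sxx = 23.06/32.8 = 0.703049
a = ȳ − b·x̄ = 14.56 − 0.703049·6.8 = 9.779268
ŷ(11) = a + b·11 = 9.779268 + 0.703049·11 = 17.512805

17.513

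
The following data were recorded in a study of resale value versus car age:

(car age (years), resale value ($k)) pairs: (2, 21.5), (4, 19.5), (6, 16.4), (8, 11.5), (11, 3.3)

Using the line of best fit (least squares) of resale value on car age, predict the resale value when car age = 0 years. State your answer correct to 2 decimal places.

n = 5, Σx = 31, Σy = 72.2, Σxy = 347.7, Σx² = 241
Sxx = Σx² − (Σx)²/n = 241 − 192.2 = 48.8
Sxy = Σxy − (Σx)(Σy)/n = 347.7 − 447.64 = -99.94
b = Sxy/Sxx = -99.94/48.8 = -2.047951
a = ȳ − b·x̄ = 14.44 − (-2.047951)·6.2 = 27.137295
ŷ(0) = a + b·0 = 27.137295 + (-2.047951)·0 = 27.137295

27.14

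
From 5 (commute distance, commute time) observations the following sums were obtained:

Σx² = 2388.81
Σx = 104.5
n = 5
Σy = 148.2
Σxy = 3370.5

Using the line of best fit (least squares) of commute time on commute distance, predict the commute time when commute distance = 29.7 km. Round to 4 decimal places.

41.3779

Sxx = Σx² − (Σx)²/n = 2388.81 − 2184.05 = 204.76
Sxy = Σxy − (Σx)(Σy)/n = 3370.5 − 3097.38 = 273.12
b = Sxy/Sxx = 273.12/204.76 = 1.333854
a = ȳ − b·x̄ = 29.64 − 1.333854·20.9 = 1.762446
ŷ(29.7) = a + b·29.7 = 1.762446 + 1.333854·29.7 = 41.377918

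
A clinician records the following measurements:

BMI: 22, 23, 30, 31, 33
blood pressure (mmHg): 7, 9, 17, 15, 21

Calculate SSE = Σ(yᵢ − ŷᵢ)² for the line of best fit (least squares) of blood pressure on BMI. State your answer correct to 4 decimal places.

8.5425

n = 5, Σx = 139, Σy = 69, Σxy = 2029, Σx² = 3963, Σy² = 1085
Sxx = Σx² − (Σx)²/n = 3963 − 3864.2 = 98.8
Sxy = Σxy − (Σx)(Σy)/n = 2029 − 1918.2 = 110.8
Syy = Σy² − (Σy)²/n = 1085 − 952.2 = 132.8
b = Sxy/Sxx = 110.8/98.8 = 1.121457
SSE = Syy − b·Sxy = 132.8 − 1.121457·110.8 = 8.542510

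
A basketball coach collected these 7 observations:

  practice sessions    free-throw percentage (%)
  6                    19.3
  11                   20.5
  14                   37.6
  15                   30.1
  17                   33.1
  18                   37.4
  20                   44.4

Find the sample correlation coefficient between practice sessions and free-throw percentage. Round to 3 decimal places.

0.895

n = 7, Σx = 101, Σy = 222.4, Σxy = 3443.1, Σx² = 1591, Σy² = 7578.24
Sxx = Σx² − (Σx)²/n = 1591 − 1457.285714 = 133.714286
Sxy = Σxy − (Σx)(Σy)/n = 3443.1 − 3208.914286 = 234.185714
Syy = Σy² − (Σy)²/n = 7578.24 − 7065.965714 = 512.274286
r = Sxy/√(Sxx·Syy) = 234.185714/√(68498.390204) = 234.185714/261.721971 = 0.894788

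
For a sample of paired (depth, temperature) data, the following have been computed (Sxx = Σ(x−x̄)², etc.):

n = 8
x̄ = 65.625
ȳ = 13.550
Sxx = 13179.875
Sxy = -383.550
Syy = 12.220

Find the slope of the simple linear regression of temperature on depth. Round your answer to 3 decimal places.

-0.029

b = Sxy/Sxx = -383.55/13179.875 = -0.029101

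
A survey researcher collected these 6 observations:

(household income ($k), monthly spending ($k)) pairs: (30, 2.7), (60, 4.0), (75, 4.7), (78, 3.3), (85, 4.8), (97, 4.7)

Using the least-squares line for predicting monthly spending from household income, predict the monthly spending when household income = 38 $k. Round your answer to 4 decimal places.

3.0667

n = 6, Σx = 425, Σy = 24.2, Σxy = 1794.8, Σx² = 32843
Sxx = Σx² − (Σx)²/n = 32843 − 30104.166667 = 2738.833333
Sxy = Σxy − (Σx)(Σy)/n = 1794.8 − 1714.166667 = 80.633333
b = Sxy/Sxx = 80.633333/2738.833333 = 0.029441
a = ȳ − b·x̄ = 4.033333 − 0.029441·70.833333 = 1.947946
ŷ(38) = a + b·38 = 1.947946 + 0.029441·38 = 3.066695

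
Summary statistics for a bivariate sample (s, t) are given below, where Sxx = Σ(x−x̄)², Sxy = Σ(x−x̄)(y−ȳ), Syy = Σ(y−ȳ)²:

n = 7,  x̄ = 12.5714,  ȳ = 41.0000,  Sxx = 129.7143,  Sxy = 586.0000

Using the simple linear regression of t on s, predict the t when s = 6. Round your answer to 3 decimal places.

b = Sxy/Sxx = 586/129.7143 = 4.517621
a = ȳ − b·x̄ = 41 − 4.517621·12.5714 = -15.792816
ŷ(6) = a + b·6 = -15.792816 + 4.517621·6 = 11.312908

11.313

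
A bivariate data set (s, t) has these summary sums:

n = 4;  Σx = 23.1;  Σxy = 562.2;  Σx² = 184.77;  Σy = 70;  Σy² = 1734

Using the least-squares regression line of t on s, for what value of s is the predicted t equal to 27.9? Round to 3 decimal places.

9.157

Sxx = Σx² − (Σx)²/n = 184.77 − 133.4025 = 51.3675
Sxy = Σxy − (Σx)(Σy)/n = 562.2 − 404.25 = 157.95
b = Sxy/Sxx = 157.95/51.3675 = 3.074901
a = ȳ − b·x̄ = 17.5 − 3.074901·5.775 = -0.257556
Set a + b·x = 27.9: x = (27.9 − (-0.257556)) / 3.074901 = 9.157222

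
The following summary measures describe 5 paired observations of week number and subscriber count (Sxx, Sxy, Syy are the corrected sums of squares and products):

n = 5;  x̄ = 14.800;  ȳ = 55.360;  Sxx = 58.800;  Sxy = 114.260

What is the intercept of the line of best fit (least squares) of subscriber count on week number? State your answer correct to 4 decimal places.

b = Sxy/Sxx = 114.26/58.8 = 1.943197
a = ȳ − b·x̄ = 55.36 − 1.943197·14.8 = 26.600680

26.6007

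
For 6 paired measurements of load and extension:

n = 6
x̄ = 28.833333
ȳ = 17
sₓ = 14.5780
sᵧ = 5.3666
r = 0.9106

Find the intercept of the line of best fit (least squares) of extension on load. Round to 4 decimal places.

b = r · sᵧ/sₓ = 0.9106 · 5.3666/14.578 = 0.335219
a = ȳ − b·x̄ = 17 − 0.335219·28.833333 = 7.334512

7.3345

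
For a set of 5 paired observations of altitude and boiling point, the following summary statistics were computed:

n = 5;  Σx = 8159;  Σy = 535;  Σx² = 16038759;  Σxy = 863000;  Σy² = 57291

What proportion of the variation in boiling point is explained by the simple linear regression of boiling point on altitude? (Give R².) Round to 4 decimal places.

Sxx = Σx² − (Σx)²/n = 16038759 − 13313856.2 = 2724902.8
Sxy = Σxy − (Σx)(Σy)/n = 863000 − 873013 = -10013
Syy = Σy² − (Σy)²/n = 57291 − 57245 = 46
R² = Sxy²/(Sxx·Syy) = (-10013)²/(2724902.8·46) = 0.799870

0.7999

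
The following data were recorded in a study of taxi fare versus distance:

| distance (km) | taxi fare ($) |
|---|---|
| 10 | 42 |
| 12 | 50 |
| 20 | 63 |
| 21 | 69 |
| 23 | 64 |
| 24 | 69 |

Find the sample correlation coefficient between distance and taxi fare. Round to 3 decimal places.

0.960

n = 6, Σx = 110, Σy = 357, Σxy = 6857, Σx² = 2190, Σy² = 21851
Sxx = Σx² − (Σx)²/n = 2190 − 2016.666667 = 173.333333
Sxy = Σxy − (Σx)(Σy)/n = 6857 − 6545 = 312
Syy = Σy² − (Σy)²/n = 21851 − 21241.5 = 609.5
r = Sxy/√(Sxx·Syy) = 312/√(105646.666667) = 312/325.033332 = 0.959902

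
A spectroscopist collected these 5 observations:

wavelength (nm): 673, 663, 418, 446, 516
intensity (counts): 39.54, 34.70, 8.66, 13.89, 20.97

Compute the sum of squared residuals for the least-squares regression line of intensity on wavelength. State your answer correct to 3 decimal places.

9.527

n = 5, Σx = 2716, Σy = 117.76, Σxy = 70251.86, Σx² = 1532394, Σy² = 3475.1702
Sxx = Σx² − (Σx)²/n = 1532394 − 1475331.2 = 57062.8
Sxy = Σxy − (Σx)(Σy)/n = 70251.86 − 63967.232 = 6284.628
Syy = Σy² − (Σy)²/n = 3475.1702 − 2773.48352 = 701.68668
b = Sxy/Sxx = 6284.628/57062.8 = 0.110135
SSE = Syy − b·Sxy = 701.68668 − 0.110135·6284.628 = 9.527356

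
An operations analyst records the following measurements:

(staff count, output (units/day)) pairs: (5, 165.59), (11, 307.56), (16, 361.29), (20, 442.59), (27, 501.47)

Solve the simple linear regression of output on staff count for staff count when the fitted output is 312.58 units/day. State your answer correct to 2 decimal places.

12.95

n = 5, Σx = 79, Σy = 1778.5, Σxy = 32383.24, Σx² = 1531
Sxx = Σx² − (Σx)²/n = 1531 − 1248.2 = 282.8
Sxy = Σxy − (Σx)(Σy)/n = 32383.24 − 28100.3 = 4282.94
b = Sxy/Sxx = 4282.94/282.8 = 15.144767
a = ȳ − b·x̄ = 355.7 − 15.144767·15.8 = 116.412687
Set a + b·x = 312.58: x = (312.58 − 116.412687) / 15.144767 = 12.952812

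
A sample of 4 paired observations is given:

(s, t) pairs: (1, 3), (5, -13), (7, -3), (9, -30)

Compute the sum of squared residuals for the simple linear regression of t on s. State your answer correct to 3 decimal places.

n = 4, Σx = 22, Σy = -43, Σxy = -353, Σx² = 156, Σy² = 1087
Sxx = Σx² − (Σx)²/n = 156 − 121 = 35
Sxy = Σxy − (Σx)(Σy)/n = -353 − (-236.5) = -116.5
Syy = Σy² − (Σy)²/n = 1087 − 462.25 = 624.75
b = Sxy/Sxx = -116.5/35 = -3.328571
SSE = Syy − b·Sxy = 624.75 − (-3.328571)·(-116.5) = 236.971429

236.971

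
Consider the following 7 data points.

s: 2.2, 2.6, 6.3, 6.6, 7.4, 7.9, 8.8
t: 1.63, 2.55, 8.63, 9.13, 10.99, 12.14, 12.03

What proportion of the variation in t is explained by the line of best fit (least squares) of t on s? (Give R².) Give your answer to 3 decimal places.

n = 7, Σx = 41.8, Σy = 57.1, Σxy = 407.939, Σx² = 289.46, Σy² = 579.8738
Sxx = Σx² − (Σx)²/n = 289.46 − 249.605714 = 39.854286
Sxy = Σxy − (Σx)(Σy)/n = 407.939 − 340.968571 = 66.970429
Syy = Σy² − (Σy)²/n = 579.8738 − 465.772857 = 114.100943
R² = Sxy²/(Sxx·Syy) = (66.970429)²/(39.854286·114.100943) = 0.986284

0.986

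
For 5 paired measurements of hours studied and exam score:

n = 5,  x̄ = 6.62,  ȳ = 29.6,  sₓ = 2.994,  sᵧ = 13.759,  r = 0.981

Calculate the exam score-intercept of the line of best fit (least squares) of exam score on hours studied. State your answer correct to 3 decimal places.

b = r · sᵧ/sₓ = 0.981 · 13.759/2.994 = 4.508209
a = ȳ − b·x̄ = 29.6 − 4.508209·6.62 = -0.244346

-0.244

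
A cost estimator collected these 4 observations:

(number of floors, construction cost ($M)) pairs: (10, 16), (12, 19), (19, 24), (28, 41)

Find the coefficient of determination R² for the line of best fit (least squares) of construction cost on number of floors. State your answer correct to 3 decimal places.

0.959

n = 4, Σx = 69, Σy = 100, Σxy = 1992, Σx² = 1389, Σy² = 2874
Sxx = Σx² − (Σx)²/n = 1389 − 1190.25 = 198.75
Sxy = Σxy − (Σx)(Σy)/n = 1992 − 1725 = 267
Syy = Σy² − (Σy)²/n = 2874 − 2500 = 374
R² = Sxy²/(Sxx·Syy) = (267)²/(198.75·374) = 0.959056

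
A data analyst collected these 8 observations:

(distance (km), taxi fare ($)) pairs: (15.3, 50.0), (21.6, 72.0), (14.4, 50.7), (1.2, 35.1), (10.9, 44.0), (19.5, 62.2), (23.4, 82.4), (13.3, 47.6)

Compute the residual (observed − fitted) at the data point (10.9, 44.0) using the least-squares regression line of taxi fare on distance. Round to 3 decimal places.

n = 8, Σx = 119.6, Σy = 444, Σxy = 7346.14, Σx² = 2132.96
Sxx = Σx² − (Σx)²/n = 2132.96 − 1788.02 = 344.94
Sxy = Σxy − (Σx)(Σy)/n = 7346.14 − 6637.8 = 708.34
b = Sxy/Sxx = 708.34/344.94 = 2.053517
a = ȳ − b·x̄ = 55.5 − 2.053517·14.95 = 24.799928
ŷ(10.9) = 24.799928 + 2.053517·10.9 = 47.183258
residual = y − ŷ = 44.0 − 47.183258 = -3.183258

-3.183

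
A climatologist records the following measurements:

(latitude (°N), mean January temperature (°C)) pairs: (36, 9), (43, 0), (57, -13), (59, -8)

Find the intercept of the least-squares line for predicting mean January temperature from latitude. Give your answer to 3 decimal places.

n = 4, Σx = 195, Σy = -12, Σxy = -889, Σx² = 9875
Sxx = Σx² − (Σx)²/n = 9875 − 9506.25 = 368.75
Sxy = Σxy − (Σx)(Σy)/n = -889 − (-585) = -304
b = Sxy/Sxx = -304/368.75 = -0.824407
a = ȳ − b·x̄ = -3 − (-0.824407)·48.75 = 37.189831

37.190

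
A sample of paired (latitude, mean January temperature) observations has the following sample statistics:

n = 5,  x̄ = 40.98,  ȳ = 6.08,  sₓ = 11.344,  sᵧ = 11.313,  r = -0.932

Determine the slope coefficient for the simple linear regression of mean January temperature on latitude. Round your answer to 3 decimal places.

-0.929

b = r · sᵧ/sₓ = -0.932 · 11.313/11.344 = -0.929453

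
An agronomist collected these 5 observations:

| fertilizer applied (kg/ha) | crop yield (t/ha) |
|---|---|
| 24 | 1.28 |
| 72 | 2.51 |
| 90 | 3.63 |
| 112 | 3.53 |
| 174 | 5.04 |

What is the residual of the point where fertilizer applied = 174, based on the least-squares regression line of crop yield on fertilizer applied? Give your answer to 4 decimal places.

-0.1344

n = 5, Σx = 472, Σy = 15.99, Σxy = 1810.46, Σx² = 56680
Sxx = Σx² − (Σx)²/n = 56680 − 44556.8 = 12123.2
Sxy = Σxy − (Σx)(Σy)/n = 1810.46 − 1509.456 = 301.004
b = Sxy/Sxx = 301.004/12123.2 = 0.024829
a = ȳ − b·x̄ = 3.198 − 0.024829·94.4 = 0.854165
ŷ(174) = 0.854165 + 0.024829·174 = 5.174369
residual = y − ŷ = 5.04 − 5.174369 = -0.134369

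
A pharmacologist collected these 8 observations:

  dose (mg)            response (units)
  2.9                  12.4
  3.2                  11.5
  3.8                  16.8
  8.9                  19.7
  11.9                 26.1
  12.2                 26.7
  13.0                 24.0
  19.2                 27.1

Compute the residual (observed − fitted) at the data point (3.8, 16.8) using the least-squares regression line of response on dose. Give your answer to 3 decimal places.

n = 8, Σx = 75.1, Σy = 164.3, Σxy = 1780.58, Σx² = 940.39
Sxx = Σx² − (Σx)²/n = 940.39 − 705.00125 = 235.38875
Sxy = Σxy − (Σx)(Σy)/n = 1780.58 − 1542.36625 = 238.21375
b = Sxy/Sxx = 238.21375/235.38875 = 1.012001
a = ȳ − b·x̄ = 20.5375 − 1.012001·9.3875 = 11.037337
ŷ(3.8) = 11.037337 + 1.012001·3.8 = 14.882942
residual = y − ŷ = 16.8 − 14.882942 = 1.917058

1.917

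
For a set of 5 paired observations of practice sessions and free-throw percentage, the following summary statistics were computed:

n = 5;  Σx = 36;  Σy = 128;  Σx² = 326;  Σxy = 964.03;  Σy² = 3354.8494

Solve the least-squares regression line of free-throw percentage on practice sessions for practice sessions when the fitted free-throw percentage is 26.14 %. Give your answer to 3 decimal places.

8.050

Sxx = Σx² − (Σx)²/n = 326 − 259.2 = 66.8
Sxy = Σxy − (Σx)(Σy)/n = 964.03 − 921.6 = 42.43
b = Sxy/Sxx = 42.43/66.8 = 0.635180
a = ȳ − b·x̄ = 25.6 − 0.635180·7.2 = 21.026707
Set a + b·x = 26.14: x = (26.14 − 21.026707) / 0.635180 = 8.050153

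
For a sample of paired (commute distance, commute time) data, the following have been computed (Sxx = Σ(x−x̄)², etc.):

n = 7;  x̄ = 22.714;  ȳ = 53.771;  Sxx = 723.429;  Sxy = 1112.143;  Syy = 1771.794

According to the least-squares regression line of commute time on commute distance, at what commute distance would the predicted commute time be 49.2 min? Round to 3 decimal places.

b = Sxy/Sxx = 1112.143/723.429 = 1.537322
a = ȳ − b·x̄ = 53.771 − 1.537322·22.714 = 18.852278
Set a + b·x = 49.2: x = (49.2 − 18.852278) / 1.537322 = 19.740647

19.741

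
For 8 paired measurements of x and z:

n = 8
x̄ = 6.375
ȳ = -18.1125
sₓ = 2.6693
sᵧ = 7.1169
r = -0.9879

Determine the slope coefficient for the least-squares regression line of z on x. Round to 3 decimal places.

-2.634

b = r · sᵧ/sₓ = -0.9879 · 7.1169/2.6693 = -2.633944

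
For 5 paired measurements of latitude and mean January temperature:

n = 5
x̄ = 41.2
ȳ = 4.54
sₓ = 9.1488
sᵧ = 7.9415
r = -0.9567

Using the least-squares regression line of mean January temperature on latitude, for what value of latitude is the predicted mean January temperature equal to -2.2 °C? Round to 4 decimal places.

b = r · sᵧ/sₓ = -0.9567 · 7.9415/9.1488 = -0.830451
a = ȳ − b·x̄ = 4.54 − (-0.830451)·41.2 = 38.754594
Set a + b·x = -2.2: x = (-2.2 − 38.754594) / (-0.830451) = 49.316069

49.3161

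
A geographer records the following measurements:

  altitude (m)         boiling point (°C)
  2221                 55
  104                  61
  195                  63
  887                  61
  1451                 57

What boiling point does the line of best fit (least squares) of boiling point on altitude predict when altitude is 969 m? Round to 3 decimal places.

n = 5, Σx = 4858, Σy = 297, Σxy = 277598, Σx² = 7873852
Sxx = Σx² − (Σx)²/n = 7873852 − 4720032.8 = 3153819.2
Sxy = Σxy − (Σx)(Σy)/n = 277598 − 288565.2 = -10967.2
b = Sxy/Sxx = -10967.2/3153819.2 = -0.003477
a = ȳ − b·x̄ = 59.4 − (-0.003477)·971.6 = 62.778675
ŷ(969) = a + b·969 = 62.778675 + (-0.003477)·969 = 59.409041

59.409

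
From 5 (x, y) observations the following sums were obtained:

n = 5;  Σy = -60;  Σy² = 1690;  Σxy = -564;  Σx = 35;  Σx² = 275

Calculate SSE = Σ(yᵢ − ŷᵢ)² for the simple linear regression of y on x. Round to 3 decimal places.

278.800

Sxx = Σx² − (Σx)²/n = 275 − 245 = 30
Sxy = Σxy − (Σx)(Σy)/n = -564 − (-420) = -144
Syy = Σy² − (Σy)²/n = 1690 − 720 = 970
b = Sxy/Sxx = -144/30 = -4.8
SSE = Syy − b·Sxy = 970 − (-4.8)·(-144) = 278.8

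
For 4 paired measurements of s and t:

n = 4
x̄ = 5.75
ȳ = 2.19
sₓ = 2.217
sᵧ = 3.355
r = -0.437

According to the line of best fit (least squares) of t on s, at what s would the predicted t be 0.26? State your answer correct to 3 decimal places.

b = r · sᵧ/sₓ = -0.437 · 3.355/2.217 = -0.661315
a = ȳ − b·x̄ = 2.19 − (-0.661315)·5.75 = 5.992560
Set a + b·x = 0.26: x = (0.26 − 5.992560) / (-0.661315) = 8.668428

8.668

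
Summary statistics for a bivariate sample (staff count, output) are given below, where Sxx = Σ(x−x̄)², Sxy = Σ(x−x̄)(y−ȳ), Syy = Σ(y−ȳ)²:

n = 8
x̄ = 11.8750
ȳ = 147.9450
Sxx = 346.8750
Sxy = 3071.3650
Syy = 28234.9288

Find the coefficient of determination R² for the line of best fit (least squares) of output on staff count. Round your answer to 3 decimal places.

0.963

R² = Sxy²/(Sxx·Syy) = (3071.365)²/(346.875·28234.9288) = 0.963170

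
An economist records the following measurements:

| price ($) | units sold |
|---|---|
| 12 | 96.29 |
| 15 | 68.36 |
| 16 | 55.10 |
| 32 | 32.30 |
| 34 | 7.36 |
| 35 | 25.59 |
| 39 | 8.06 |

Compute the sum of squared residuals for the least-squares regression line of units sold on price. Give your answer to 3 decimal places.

n = 7, Σx = 183, Σy = 293.06, Σxy = 5556.31, Σx² = 5551, Σy² = 18798.135
Sxx = Σx² − (Σx)²/n = 5551 − 4784.142857 = 766.857143
Sxy = Σxy − (Σx)(Σy)/n = 5556.31 − 7661.425714 = -2105.115714
Syy = Σy² − (Σy)²/n = 18798.135 − 12269.166229 = 6528.968771
b = Sxy/Sxx = -2105.115714/766.857143 = -2.745121
SSE = Syy − b·Sxy = 6528.968771 − (-2.745121)·(-2105.115714) = 750.171232

750.171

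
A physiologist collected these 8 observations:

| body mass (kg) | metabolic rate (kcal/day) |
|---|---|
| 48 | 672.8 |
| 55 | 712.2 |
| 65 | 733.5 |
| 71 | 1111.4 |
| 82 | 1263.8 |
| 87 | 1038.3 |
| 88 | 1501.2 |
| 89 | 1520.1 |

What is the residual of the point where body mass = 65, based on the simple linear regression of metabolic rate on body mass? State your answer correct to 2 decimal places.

n = 8, Σx = 585, Σy = 8553.3, Σxy = 659410.5, Σx² = 44553
Sxx = Σx² − (Σx)²/n = 44553 − 42778.125 = 1774.875
Sxy = Σxy − (Σx)(Σy)/n = 659410.5 − 625460.0625 = 33950.4375
b = Sxy/Sxx = 33950.4375/1774.875 = 19.128354
a = ȳ − b·x̄ = 1069.1625 − 19.128354·73.125 = -329.598394
ŷ(65) = -329.598394 + 19.128354·65 = 913.744623
residual = y − ŷ = 733.5 − 913.744623 = -180.244623

-180.24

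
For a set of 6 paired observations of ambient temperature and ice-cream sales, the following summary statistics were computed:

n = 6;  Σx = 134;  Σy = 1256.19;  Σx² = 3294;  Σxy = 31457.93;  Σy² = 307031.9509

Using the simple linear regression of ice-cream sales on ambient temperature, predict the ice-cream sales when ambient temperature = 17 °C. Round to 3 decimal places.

Sxx = Σx² − (Σx)²/n = 3294 − 2992.666667 = 301.333333
Sxy = Σxy − (Σx)(Σy)/n = 31457.93 − 28054.91 = 3403.02
b = Sxy/Sxx = 3403.02/301.333333 = 11.293208
a = ȳ − b·x̄ = 209.365 − 11.293208·22.333333 = -42.849978
ŷ(17) = a + b·17 = -42.849978 + 11.293208·17 = 149.134558

149.135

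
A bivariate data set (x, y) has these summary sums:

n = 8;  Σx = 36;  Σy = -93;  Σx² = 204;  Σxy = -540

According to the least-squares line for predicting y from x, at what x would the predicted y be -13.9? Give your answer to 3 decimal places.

5.286

Sxx = Σx² − (Σx)²/n = 204 − 162 = 42
Sxy = Σxy − (Σx)(Σy)/n = -540 − (-418.5) = -121.5
b = Sxy/Sxx = -121.5/42 = -2.892857
a = ȳ − b·x̄ = -11.625 − (-2.892857)·4.5 = 1.392857
Set a + b·x = -13.9: x = (-13.9 − 1.392857) / (-2.892857) = 5.286420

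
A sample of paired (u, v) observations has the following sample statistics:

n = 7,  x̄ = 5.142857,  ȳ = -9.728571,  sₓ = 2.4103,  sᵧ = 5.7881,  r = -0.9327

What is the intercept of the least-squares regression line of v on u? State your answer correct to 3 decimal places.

b = r · sᵧ/sₓ = -0.9327 · 5.7881/2.4103 = -2.239788
a = ȳ − b·x̄ = -9.728571 − (-2.239788)·5.142857 = 1.790338

1.790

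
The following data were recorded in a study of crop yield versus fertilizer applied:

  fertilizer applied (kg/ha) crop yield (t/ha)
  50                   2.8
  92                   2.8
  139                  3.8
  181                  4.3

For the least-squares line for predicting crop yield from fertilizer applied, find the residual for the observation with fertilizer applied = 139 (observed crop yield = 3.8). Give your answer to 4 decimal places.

n = 4, Σx = 462, Σy = 13.7, Σxy = 1704.1, Σx² = 63046
Sxx = Σx² − (Σx)²/n = 63046 − 53361 = 9685
Sxy = Σxy − (Σx)(Σy)/n = 1704.1 − 1582.35 = 121.75
b = Sxy/Sxx = 121.75/9685 = 0.012571
a = ȳ − b·x̄ = 3.425 − 0.012571·115.5 = 1.973051
ŷ(139) = 1.973051 + 0.012571·139 = 3.720418
residual = y − ŷ = 3.8 − 3.720418 = 0.079582

0.0796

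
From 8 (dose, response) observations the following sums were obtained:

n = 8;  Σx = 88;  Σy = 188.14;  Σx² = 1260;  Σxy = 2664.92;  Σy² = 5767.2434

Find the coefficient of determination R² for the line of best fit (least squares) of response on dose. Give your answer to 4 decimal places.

Sxx = Σx² − (Σx)²/n = 1260 − 968 = 292
Sxy = Σxy − (Σx)(Σy)/n = 2664.92 − 2069.54 = 595.38
Syy = Σy² − (Σy)²/n = 5767.2434 − 4424.58245 = 1342.66095
R² = Sxy²/(Sxx·Syy) = (595.38)²/(292·1342.66095) = 0.904147

0.9041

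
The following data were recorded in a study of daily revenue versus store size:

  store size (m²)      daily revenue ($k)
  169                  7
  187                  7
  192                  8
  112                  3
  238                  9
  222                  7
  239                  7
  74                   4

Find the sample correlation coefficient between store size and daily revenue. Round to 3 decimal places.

n = 8, Σx = 1433, Σy = 52, Σxy = 10029, Σx² = 281463, Σy² = 366
Sxx = Σx² − (Σx)²/n = 281463 − 256686.125 = 24776.875
Sxy = Σxy − (Σx)(Σy)/n = 10029 − 9314.5 = 714.5
Syy = Σy² − (Σy)²/n = 366 − 338 = 28
r = Sxy/√(Sxx·Syy) = 714.5/√(693752.5) = 714.5/832.918063 = 0.857827

0.858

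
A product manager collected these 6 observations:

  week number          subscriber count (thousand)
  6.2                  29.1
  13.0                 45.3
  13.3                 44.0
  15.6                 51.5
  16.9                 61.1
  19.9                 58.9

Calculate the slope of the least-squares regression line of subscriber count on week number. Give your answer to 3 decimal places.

2.413

n = 6, Σx = 84.9, Σy = 289.9, Σxy = 4362.62, Σx² = 1309.31
Sxx = Σx² − (Σx)²/n = 1309.31 − 1201.335 = 107.975
Sxy = Σxy − (Σx)(Σy)/n = 4362.62 − 4102.085 = 260.535
b = Sxy/Sxx = 260.535/107.975 = 2.412920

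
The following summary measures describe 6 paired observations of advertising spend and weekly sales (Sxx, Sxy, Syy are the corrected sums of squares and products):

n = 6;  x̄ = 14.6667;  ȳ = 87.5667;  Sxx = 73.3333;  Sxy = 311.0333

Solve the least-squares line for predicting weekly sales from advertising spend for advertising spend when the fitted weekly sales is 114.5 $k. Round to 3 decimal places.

21.017

b = Sxy/Sxx = 311.0333/73.3333 = 4.241365
a = ȳ − b·x̄ = 87.5667 − 4.241365·14.6667 = 25.359870
Set a + b·x = 114.5: x = (114.5 − 25.359870) / 4.241365 = 21.016849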